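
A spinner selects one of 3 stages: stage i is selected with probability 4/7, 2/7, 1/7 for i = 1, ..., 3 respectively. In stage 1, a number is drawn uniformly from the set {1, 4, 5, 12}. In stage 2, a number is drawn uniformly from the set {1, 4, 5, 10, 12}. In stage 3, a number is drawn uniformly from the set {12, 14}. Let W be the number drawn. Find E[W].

239/35

E[W | stage 1] = (1+4+5+12)/4 = 11/2.
E[W | stage 2] = (1+4+5+10+12)/5 = 32/5.
E[W | stage 3] = (12+14)/2 = 13.
By the law of total expectation,
E[W] = (4/7)·(11/2) + (2/7)·(32/5) + (1/7)·(13) = 239/35.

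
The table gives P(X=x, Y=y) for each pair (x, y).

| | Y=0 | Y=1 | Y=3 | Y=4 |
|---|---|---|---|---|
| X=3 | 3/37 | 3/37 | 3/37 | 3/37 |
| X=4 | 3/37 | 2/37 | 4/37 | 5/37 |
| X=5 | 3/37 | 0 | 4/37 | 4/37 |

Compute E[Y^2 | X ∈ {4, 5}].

218/25

P(X ∈ {4, 5}) = 25/37.
Σ Y^2·P over the event = 0·(3/37) + 1·(2/37) + 9·(4/37) + 16·(5/37) + 0·(3/37) + 9·(4/37) + 16·(4/37) = 218/37.
E[Y^2 | X ∈ {4, 5}] = (218/37) / (25/37) = 218/25.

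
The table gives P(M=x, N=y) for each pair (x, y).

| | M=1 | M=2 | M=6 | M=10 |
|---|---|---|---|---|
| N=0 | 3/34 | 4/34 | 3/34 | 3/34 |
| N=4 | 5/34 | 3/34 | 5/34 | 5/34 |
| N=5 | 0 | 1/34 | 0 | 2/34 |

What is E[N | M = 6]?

P(M = 6) = 4/17.
Σ N·P over the event = 0·(3/34) + 4·(5/34) = 10/17.
E[N | M = 6] = (10/17) / (4/17) = 5/2.

5/2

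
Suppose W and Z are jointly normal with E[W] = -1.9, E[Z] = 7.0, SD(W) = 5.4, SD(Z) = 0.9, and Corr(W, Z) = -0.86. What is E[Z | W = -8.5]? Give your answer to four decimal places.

E[Z | W=x] = μ_Z + ρ(σ_Z/σ_W)(x − μ_W) for jointly normal variables.
E[Z | W=-8.5] = 7.0 + (-0.86)·(0.9/5.4)·(-8.5 − (-1.9)) = 7.0 + (-0.14333)·(-6.6) = 7.9460.

7.9460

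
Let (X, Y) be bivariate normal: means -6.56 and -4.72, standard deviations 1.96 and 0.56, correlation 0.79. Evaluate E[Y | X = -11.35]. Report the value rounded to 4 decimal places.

-5.8012

E[Y | X=x] = μ_Y + ρ(σ_Y/σ_X)(x − μ_X) for jointly normal variables.
E[Y | X=-11.35] = -4.72 + (0.79)·(0.56/1.96)·(-11.35 − (-6.56)) = -4.72 + (0.22571)·(-4.79) = -5.8012.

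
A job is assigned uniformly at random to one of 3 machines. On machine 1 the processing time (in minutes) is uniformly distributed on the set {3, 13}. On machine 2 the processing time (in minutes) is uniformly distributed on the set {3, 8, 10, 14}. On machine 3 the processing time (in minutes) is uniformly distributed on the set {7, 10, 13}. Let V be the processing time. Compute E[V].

E[V | machine 1] = (3+13)/2 = 8.
E[V | machine 2] = (3+8+10+14)/4 = 35/4.
E[V | machine 3] = (7+10+13)/3 = 10.
E[V] = (1/3)·(8) + (1/3)·(35/4) + (1/3)·(10) = 107/12.

107/12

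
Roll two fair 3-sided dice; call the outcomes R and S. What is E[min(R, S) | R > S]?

Outcomes with R > S: (2,1), (3,1), (3,2), each with probability 1/9.
E[min(R, S) | R > S] = (1 + 1 + 2) / 3 = 4/3.

4/3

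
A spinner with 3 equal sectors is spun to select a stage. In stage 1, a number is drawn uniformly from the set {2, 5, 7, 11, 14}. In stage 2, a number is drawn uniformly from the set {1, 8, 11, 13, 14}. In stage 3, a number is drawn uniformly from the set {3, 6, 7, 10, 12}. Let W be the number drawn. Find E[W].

E[W | stage 1] = (2+5+7+11+14)/5 = 39/5.
E[W | stage 2] = (1+8+11+13+14)/5 = 47/5.
E[W | stage 3] = (3+6+7+10+12)/5 = 38/5.
E[W] = (1/3)·(39/5) + (1/3)·(47/5) + (1/3)·(38/5) = 124/15.

124/15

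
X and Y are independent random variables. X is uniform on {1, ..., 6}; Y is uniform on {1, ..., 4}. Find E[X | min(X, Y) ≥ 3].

9/2

Outcomes with min(X, Y) ≥ 3: (3,3), (3,4), (4,3), (4,4), (5,3), (5,4), (6,3), (6,4), each with probability 1/24.
E[X | min(X, Y) ≥ 3] = (3 + 3 + 4 + 4 + 5 + 5 + 6 + 6) / 8 = 9/2.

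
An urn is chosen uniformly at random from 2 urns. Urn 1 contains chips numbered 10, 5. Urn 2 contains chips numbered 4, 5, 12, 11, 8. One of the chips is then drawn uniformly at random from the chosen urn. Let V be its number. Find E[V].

31/4

E[V | urn 1] = (10+5)/2 = 15/2.
E[V | urn 2] = (4+5+12+11+8)/5 = 8.
By the law of total expectation,
E[V] = (1/2)·(15/2) + (1/2)·(8) = 31/4.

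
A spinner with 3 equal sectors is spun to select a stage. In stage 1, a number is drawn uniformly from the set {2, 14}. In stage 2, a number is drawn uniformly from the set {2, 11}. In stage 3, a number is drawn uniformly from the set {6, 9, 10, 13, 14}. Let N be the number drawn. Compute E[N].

E[N | stage 1] = (2+14)/2 = 8.
E[N | stage 2] = (2+11)/2 = 13/2.
E[N | stage 3] = (6+9+10+13+14)/5 = 52/5.
E[N] = (1/3)·(8) + (1/3)·(13/2) + (1/3)·(52/5) = 83/10.

83/10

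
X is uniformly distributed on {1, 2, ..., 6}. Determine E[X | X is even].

Given X is even, X is equally likely to be any of {2, 4, 6}.
E[X | X is even] = (2 + 4 + 6) / 3 = 4.

4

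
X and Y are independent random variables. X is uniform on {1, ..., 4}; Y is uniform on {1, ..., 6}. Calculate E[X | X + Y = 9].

7/2

Outcomes with X + Y = 9: (3,6), (4,5), each with probability 1/24.
E[X | X + Y = 9] = (3 + 4) / 2 = 7/2.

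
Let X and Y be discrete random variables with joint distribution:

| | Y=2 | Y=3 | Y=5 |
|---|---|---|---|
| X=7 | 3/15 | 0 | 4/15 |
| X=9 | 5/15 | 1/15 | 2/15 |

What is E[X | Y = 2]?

P(Y = 2) = 8/15.
Σ X·P over the event = 7·(3/15) + 9·(5/15) = 22/5.
E[X | Y = 2] = (22/5) / (8/15) = 33/4.

33/4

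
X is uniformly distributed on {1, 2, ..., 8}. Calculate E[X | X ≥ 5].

Given X ≥ 5, X is equally likely to be any of {5, 6, 7, 8}.
E[X | X ≥ 5] = (5 + 6 + 7 + 8) / 4 = 13/2.

13/2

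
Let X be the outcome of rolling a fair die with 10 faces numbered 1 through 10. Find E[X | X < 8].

Given X < 8, X is equally likely to be any of {1, 2, 3, 4, 5, 6, 7}.
E[X | X < 8] = (1 + 2 + 3 + 4 + 5 + 6 + 7) / 7 = 4.

4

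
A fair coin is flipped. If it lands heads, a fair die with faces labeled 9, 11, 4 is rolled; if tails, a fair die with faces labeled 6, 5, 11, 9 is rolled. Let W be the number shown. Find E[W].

E[W | heads] = (9+11+4)/3 = 8.
E[W | tails] = (6+5+11+9)/4 = 31/4.
E[W] = (1/2)·(8) + (1/2)·(31/4) = 63/8.

63/8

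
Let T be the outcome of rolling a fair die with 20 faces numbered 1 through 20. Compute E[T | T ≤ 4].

Given T ≤ 4, T is equally likely to be any of {1, 2, 3, 4}.
E[T | T ≤ 4] = (1 + 2 + 3 + 4) / 4 = 5/2.

5/2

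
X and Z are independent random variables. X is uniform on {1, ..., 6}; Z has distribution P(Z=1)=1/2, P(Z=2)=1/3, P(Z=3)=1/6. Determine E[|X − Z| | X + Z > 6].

P(X + Z > 6) = 5/18.
Summing |X−Z|·P(x,y) over outcomes with X + Z > 6 gives 35/36.
E[|X − Z| | X + Z > 6] = (35/36) / (5/18) = 7/2.

7/2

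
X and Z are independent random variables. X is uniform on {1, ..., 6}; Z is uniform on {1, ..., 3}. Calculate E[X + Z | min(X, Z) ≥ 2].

P(min(X, Z) ≥ 2) = 5/9.
Summing (X+Z)·P(x,y) over outcomes with min(X, Z) ≥ 2 gives 65/18.
E[X + Z | min(X, Z) ≥ 2] = (65/18) / (5/9) = 13/2.

13/2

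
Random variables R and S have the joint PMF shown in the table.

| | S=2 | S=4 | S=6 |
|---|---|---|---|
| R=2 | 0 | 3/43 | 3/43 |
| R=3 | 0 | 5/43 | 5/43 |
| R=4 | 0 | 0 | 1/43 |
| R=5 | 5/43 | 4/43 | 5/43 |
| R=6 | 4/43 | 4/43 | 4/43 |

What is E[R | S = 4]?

P(S = 4) = 16/43.
Σ R·P over the event = 2·(3/43) + 3·(5/43) + 5·(4/43) + 6·(4/43) = 65/43.
E[R | S = 4] = (65/43) / (16/43) = 65/16.

65/16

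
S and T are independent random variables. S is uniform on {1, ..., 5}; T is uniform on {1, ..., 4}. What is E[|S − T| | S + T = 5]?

2

Outcomes with S + T = 5: (1,4), (2,3), (3,2), (4,1), each with probability 1/20.
E[|S − T| | S + T = 5] = (3 + 1 + 1 + 3) / 4 = 2.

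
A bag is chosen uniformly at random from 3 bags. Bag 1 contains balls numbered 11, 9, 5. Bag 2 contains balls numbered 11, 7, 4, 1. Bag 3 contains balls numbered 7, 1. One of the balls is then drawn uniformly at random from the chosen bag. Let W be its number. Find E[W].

E[W | bag 1] = (11+9+5)/3 = 25/3.
E[W | bag 2] = (11+7+4+1)/4 = 23/4.
E[W | bag 3] = (7+1)/2 = 4.
By the law of total expectation,
E[W] = (1/3)·(25/3) + (1/3)·(23/4) + (1/3)·(4) = 217/36.

217/36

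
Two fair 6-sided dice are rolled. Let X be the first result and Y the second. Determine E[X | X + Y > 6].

P(X + Y > 6) = 7/12.
Summing X·P(x,y) over outcomes with X + Y > 6 gives 91/36.
E[X | X + Y > 6] = (91/36) / (7/12) = 13/3.

13/3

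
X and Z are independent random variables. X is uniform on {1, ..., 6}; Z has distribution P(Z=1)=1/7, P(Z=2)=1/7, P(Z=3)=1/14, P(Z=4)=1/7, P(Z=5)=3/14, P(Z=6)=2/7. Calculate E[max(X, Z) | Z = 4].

P(Z = 4) = 1/7.
Summing max(X,Z)·P(x,y) over outcomes with Z = 4 gives 9/14.
E[max(X, Z) | Z = 4] = (9/14) / (1/7) = 9/2.

9/2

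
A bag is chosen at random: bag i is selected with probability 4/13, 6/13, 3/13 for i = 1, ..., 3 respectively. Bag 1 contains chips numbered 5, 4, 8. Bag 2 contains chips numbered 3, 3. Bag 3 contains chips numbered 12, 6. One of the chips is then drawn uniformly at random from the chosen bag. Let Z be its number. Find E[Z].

E[Z | bag 1] = (5+4+8)/3 = 17/3.
E[Z | bag 2] = (3+3)/2 = 3.
E[Z | bag 3] = (12+6)/2 = 9.
E[Z] = (4/13)·(17/3) + (6/13)·(3) + (3/13)·(9) = 203/39.

203/39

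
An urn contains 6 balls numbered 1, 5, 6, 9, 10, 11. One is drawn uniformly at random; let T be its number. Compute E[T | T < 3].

P(T < 3) = 1/6.
Σ over the event: 1·1/6 = 1/6.
E[T | T < 3] = (1/6) / (1/6) = 1.

1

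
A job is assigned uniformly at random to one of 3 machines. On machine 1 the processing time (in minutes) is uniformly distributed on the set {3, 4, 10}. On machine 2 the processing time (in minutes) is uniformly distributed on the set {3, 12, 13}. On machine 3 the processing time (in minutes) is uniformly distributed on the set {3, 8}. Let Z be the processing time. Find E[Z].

41/6

E[Z | machine 1] = (3+4+10)/3 = 17/3.
E[Z | machine 2] = (3+12+13)/3 = 28/3.
E[Z | machine 3] = (3+8)/2 = 11/2.
By the law of total expectation,
E[Z] = (1/3)·(17/3) + (1/3)·(28/3) + (1/3)·(11/2) = 41/6.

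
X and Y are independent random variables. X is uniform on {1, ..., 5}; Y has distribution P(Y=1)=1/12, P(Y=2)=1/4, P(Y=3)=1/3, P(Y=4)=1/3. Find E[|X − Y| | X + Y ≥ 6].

P(X + Y ≥ 6) = 7/12.
Summing |X−Y|·P(x,y) over outcomes with X + Y ≥ 6 gives 47/60.
E[|X − Y| | X + Y ≥ 6] = (47/60) / (7/12) = 47/35.

47/35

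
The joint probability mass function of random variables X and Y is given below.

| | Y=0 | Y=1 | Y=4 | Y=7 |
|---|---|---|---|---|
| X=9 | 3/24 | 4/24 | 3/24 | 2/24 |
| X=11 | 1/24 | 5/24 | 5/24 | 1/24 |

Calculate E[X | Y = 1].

P(Y = 1) = 3/8.
Summing X·P(X=x,Y=y) over the conditioning event gives 91/24.
E[X | Y = 1] = (91/24) / (3/8) = 91/9.

91/9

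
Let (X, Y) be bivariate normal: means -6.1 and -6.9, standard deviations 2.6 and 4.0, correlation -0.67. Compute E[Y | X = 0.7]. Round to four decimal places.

-13.9092

The regression of Y on X has slope ρ·σ_Y/σ_X and passes through (μ_X, μ_Y).
E[Y | X=0.7] = -6.9 + (-0.67)·(4.0/2.6)·(0.7 − (-6.1)) = -6.9 + (-1.03077)·(6.8) = -13.9092.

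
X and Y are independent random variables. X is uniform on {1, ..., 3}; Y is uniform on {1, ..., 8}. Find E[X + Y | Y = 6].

8

Outcomes with Y = 6: (1,6), (2,6), (3,6), each with probability 1/24.
E[X + Y | Y = 6] = (7 + 8 + 9) / 3 = 8.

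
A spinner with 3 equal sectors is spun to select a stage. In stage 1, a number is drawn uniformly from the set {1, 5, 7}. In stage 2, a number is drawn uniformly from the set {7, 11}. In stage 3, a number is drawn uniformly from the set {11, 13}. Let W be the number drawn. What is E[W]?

E[W | stage 1] = (1+5+7)/3 = 13/3.
E[W | stage 2] = (7+11)/2 = 9.
E[W | stage 3] = (11+13)/2 = 12.
E[W] = (1/3)·(13/3) + (1/3)·(9) + (1/3)·(12) = 76/9.

76/9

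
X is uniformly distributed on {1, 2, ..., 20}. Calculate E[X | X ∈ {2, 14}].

8

P(X ∈ {2, 14}) = 1/10.
Σ over the event: 2·1/20 + 14·1/20 = 4/5.
E[X | X ∈ {2, 14}] = (4/5) / (1/10) = 8.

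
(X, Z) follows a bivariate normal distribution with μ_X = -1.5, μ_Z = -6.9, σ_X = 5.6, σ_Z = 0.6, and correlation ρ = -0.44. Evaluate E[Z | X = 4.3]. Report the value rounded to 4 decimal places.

-7.1734

The regression of Z on X has slope ρ·σ_Z/σ_X and passes through (μ_X, μ_Z).
E[Z | X=4.3] = -6.9 + (-0.44)·(0.6/5.6)·(4.3 − (-1.5)) = -6.9 + (-0.047143)·(5.8) = -7.1734.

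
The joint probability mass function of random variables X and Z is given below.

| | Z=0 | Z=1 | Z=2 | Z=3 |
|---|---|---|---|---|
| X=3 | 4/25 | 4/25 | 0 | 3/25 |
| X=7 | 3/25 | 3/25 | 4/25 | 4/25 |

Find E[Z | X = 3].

13/11

P(X = 3) = 11/25.
Σ Z·P over the event = 0·(4/25) + 1·(4/25) + 3·(3/25) = 13/25.
E[Z | X = 3] = (13/25) / (11/25) = 13/11.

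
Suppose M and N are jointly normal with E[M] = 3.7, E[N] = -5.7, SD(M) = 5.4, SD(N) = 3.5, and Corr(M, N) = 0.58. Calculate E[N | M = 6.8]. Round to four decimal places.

-4.5346

E[N | M=x] = μ_N + ρ(σ_N/σ_M)(x − μ_M) for jointly normal variables.
E[N | M=6.8] = -5.7 + (0.58)·(3.5/5.4)·(6.8 − (3.7)) = -5.7 + (0.37593)·(3.1) = -4.5346.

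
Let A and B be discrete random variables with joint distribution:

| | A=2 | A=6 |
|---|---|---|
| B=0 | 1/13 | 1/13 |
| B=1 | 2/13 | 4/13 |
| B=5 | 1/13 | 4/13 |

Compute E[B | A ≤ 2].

7/4

P(A ≤ 2) = 4/13.
Σ B·P over the event = 0·(1/13) + 1·(2/13) + 5·(1/13) = 7/13.
E[B | A ≤ 2] = (7/13) / (4/13) = 7/4.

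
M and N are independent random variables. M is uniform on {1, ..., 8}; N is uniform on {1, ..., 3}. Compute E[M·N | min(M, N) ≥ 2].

25/2

P(min(M, N) ≥ 2) = 7/12.
Summing MN·P(x,y) over outcomes with min(M, N) ≥ 2 gives 175/24.
E[M·N | min(M, N) ≥ 2] = (175/24) / (7/12) = 25/2.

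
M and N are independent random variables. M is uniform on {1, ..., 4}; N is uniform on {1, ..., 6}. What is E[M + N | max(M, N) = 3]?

Outcomes with max(M, N) = 3: (1,3), (2,3), (3,1), (3,2), (3,3), each with probability 1/24.
E[M + N | max(M, N) = 3] = (4 + 5 + 4 + 5 + 6) / 5 = 24/5.

24/5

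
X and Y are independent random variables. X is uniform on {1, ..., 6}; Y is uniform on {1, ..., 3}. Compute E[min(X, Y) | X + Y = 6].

2

P(X + Y = 6) = 1/6.
Summing min(X,Y)·P(x,y) over outcomes with X + Y = 6 gives 1/3.
E[min(X, Y) | X + Y = 6] = (1/3) / (1/6) = 2.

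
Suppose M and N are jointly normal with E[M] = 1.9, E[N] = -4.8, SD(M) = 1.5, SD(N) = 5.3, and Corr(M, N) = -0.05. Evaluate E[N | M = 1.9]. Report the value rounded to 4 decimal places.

E[N | M=x] = μ_N + ρ(σ_N/σ_M)(x − μ_M) for jointly normal variables.
E[N | M=1.9] = -4.8 + (-0.05)·(5.3/1.5)·(1.9 − (1.9)) = -4.8 + (-0.17667)·(0) = -4.8000.

-4.8000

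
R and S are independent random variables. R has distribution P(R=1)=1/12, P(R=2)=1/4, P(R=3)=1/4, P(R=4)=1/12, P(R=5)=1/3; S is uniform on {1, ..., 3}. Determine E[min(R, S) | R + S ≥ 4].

61/31

P(R + S ≥ 4) = 31/36.
Summing min(R,S)·P(x,y) over outcomes with R + S ≥ 4 gives 61/36.
E[min(R, S) | R + S ≥ 4] = (61/36) / (31/36) = 61/31.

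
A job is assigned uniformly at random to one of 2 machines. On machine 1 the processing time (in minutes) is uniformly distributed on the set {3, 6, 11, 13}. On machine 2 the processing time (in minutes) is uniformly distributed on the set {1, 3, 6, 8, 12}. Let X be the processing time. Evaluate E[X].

E[X | machine 1] = (3+6+11+13)/4 = 33/4.
E[X | machine 2] = (1+3+6+8+12)/5 = 6.
By the law of total expectation,
E[X] = (1/2)·(33/4) + (1/2)·(6) = 57/8.

57/8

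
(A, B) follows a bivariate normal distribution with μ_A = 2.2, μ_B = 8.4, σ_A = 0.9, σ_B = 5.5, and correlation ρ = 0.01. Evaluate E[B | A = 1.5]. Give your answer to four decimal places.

8.3572

For a bivariate normal, E[B | A=x] = μ_B + ρ·(σ_B/σ_A)·(x − μ_A).
E[B | A=1.5] = 8.4 + (0.01)·(5.5/0.9)·(1.5 − (2.2)) = 8.4 + (0.061111)·(-0.7) = 8.3572.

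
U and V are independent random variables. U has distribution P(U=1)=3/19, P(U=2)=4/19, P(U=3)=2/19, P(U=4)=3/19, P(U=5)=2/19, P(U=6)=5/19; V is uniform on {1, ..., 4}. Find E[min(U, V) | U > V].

P(U > V) = 45/76.
Summing min(U,V)·P(x,y) over outcomes with U > V gives 49/38.
E[min(U, V) | U > V] = (49/38) / (45/76) = 98/45.

98/45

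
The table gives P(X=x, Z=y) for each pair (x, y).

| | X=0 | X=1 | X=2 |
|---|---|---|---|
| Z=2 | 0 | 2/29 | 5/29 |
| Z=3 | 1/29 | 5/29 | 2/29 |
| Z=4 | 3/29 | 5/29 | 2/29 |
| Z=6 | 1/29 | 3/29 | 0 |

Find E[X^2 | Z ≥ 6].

P(Z ≥ 6) = 4/29.
Summing X^2·P(X=x,Z=y) over the conditioning event gives 3/29.
E[X^2 | Z ≥ 6] = (3/29) / (4/29) = 3/4.

3/4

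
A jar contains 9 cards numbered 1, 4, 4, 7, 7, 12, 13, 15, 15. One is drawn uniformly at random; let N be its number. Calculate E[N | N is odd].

29/3

P(N is odd) = 2/3.
Σ over the event: 1·1/9 + 7·2/9 + 13·1/9 + 15·2/9 = 58/9.
E[N | N is odd] = (58/9) / (2/3) = 29/3.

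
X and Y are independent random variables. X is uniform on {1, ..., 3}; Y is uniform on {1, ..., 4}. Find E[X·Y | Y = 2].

Outcomes with Y = 2: (1,2), (2,2), (3,2), each with probability 1/12.
E[X·Y | Y = 2] = (2 + 4 + 6) / 3 = 4.

4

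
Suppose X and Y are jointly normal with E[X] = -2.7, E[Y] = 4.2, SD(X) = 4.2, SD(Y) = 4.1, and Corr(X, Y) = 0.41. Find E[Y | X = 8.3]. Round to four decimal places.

8.6026

For a bivariate normal, E[Y | X=x] = μ_Y + ρ·(σ_Y/σ_X)·(x − μ_X).
E[Y | X=8.3] = 4.2 + (0.41)·(4.1/4.2)·(8.3 − (-2.7)) = 4.2 + (0.40024)·(11) = 8.6026.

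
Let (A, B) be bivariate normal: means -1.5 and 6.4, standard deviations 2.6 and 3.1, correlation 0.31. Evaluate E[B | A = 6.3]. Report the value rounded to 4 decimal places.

9.2830

For a bivariate normal, E[B | A=x] = μ_B + ρ·(σ_B/σ_A)·(x − μ_A).
E[B | A=6.3] = 6.4 + (0.31)·(3.1/2.6)·(6.3 − (-1.5)) = 6.4 + (0.36962)·(7.8) = 9.2830.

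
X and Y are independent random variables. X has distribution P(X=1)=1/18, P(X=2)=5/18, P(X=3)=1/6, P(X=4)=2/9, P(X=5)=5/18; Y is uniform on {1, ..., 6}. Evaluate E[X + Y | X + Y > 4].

172/23

P(X + Y > 4) = 23/27.
Summing (X+Y)·P(x,y) over outcomes with X + Y > 4 gives 172/27.
E[X + Y | X + Y > 4] = (172/27) / (23/27) = 172/23.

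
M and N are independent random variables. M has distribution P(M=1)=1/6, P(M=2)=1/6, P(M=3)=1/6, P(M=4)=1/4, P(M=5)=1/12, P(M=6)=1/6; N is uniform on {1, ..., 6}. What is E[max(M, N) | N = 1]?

41/12

P(N = 1) = 1/6.
Summing max(M,N)·P(x,y) over outcomes with N = 1 gives 41/72.
E[max(M, N) | N = 1] = (41/72) / (1/6) = 41/12.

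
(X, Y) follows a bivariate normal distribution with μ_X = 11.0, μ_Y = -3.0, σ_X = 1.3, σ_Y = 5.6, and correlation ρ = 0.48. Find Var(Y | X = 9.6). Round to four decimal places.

24.1347

For a bivariate normal, Var(Y | X=x) = σ_Y²(1 − ρ²).
Var(Y | X=9.6) = (5.6)²·(1 − (0.48)²) = 31.36·0.7696 = 24.1347.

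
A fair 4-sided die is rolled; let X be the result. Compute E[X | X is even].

Given X is even, X is equally likely to be any of {2, 4}.
E[X | X is even] = (2 + 4) / 2 = 3.

3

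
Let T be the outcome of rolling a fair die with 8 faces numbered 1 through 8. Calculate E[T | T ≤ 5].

Given T ≤ 5, T is equally likely to be any of {1, 2, 3, 4, 5}.
E[T | T ≤ 5] = (1 + 2 + 3 + 4 + 5) / 5 = 3.

3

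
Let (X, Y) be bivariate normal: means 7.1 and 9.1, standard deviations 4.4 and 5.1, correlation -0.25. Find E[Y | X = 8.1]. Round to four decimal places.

8.8102

The regression of Y on X has slope ρ·σ_Y/σ_X and passes through (μ_X, μ_Y).
E[Y | X=8.1] = 9.1 + (-0.25)·(5.1/4.4)·(8.1 − (7.1)) = 9.1 + (-0.28977)·(1) = 8.8102.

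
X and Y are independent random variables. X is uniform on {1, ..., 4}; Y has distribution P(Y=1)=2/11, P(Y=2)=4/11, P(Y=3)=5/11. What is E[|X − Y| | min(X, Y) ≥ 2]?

P(min(X, Y) ≥ 2) = 27/44.
Summing |X−Y|·P(x,y) over outcomes with min(X, Y) ≥ 2 gives 1/2.
E[|X − Y| | min(X, Y) ≥ 2] = (1/2) / (27/44) = 22/27.

22/27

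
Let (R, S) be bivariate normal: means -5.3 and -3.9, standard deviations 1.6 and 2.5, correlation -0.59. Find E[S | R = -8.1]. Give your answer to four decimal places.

The regression of S on R has slope ρ·σ_S/σ_R and passes through (μ_R, μ_S).
E[S | R=-8.1] = -3.9 + (-0.59)·(2.5/1.6)·(-8.1 − (-5.3)) = -3.9 + (-0.921875)·(-2.8) = -1.3188.

-1.3188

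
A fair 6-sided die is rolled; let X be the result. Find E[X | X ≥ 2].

4

Given X ≥ 2, X is equally likely to be any of {2, 3, 4, 5, 6}.
E[X | X ≥ 2] = (2 + 3 + 4 + 5 + 6) / 5 = 4.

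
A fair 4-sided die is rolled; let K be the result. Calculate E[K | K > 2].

7/2

Given K > 2, K is equally likely to be any of {3, 4}.
E[K | K > 2] = (3 + 4) / 2 = 7/2.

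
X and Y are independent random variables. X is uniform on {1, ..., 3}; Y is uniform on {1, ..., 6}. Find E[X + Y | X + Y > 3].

91/15

P(X + Y > 3) = 5/6.
Summing (X+Y)·P(x,y) over outcomes with X + Y > 3 gives 91/18.
E[X + Y | X + Y > 3] = (91/18) / (5/6) = 91/15.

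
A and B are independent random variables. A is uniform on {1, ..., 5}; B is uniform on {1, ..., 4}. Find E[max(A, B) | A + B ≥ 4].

65/17

P(A + B ≥ 4) = 17/20.
Summing max(A,B)·P(x,y) over outcomes with A + B ≥ 4 gives 13/4.
E[max(A, B) | A + B ≥ 4] = (13/4) / (17/20) = 65/17.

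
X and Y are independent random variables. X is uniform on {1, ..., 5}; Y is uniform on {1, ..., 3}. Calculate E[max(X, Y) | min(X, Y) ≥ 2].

P(min(X, Y) ≥ 2) = 8/15.
Summing max(X,Y)·P(x,y) over outcomes with min(X, Y) ≥ 2 gives 29/15.
E[max(X, Y) | min(X, Y) ≥ 2] = (29/15) / (8/15) = 29/8.

29/8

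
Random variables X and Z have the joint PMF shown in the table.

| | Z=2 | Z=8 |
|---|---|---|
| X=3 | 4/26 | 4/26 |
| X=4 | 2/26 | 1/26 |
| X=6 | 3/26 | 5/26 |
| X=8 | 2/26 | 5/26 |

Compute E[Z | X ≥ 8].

P(X ≥ 8) = 7/26.
Σ Z·P over the event = 2·(2/26) + 8·(5/26) = 22/13.
E[Z | X ≥ 8] = (22/13) / (7/26) = 44/7.

44/7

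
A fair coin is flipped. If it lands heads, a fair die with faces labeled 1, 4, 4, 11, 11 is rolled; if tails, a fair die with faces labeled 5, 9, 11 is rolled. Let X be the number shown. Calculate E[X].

109/15

E[X | heads] = (1+4+4+11+11)/5 = 31/5.
E[X | tails] = (5+9+11)/3 = 25/3.
By the law of total expectation,
E[X] = (1/2)·(31/5) + (1/2)·(25/3) = 109/15.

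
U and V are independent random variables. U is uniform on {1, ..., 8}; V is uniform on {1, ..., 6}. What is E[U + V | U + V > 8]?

32/3

P(U + V > 8) = 7/16.
Summing (U+V)·P(x,y) over outcomes with U + V > 8 gives 14/3.
E[U + V | U + V > 8] = (14/3) / (7/16) = 32/3.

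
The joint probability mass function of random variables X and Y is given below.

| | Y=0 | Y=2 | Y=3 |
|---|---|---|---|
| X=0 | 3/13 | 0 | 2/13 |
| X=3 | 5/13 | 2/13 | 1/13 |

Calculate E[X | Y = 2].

3

P(Y = 2) = 2/13.
Σ X·P over the event = 3·(2/13) = 6/13.
E[X | Y = 2] = (6/13) / (2/13) = 3.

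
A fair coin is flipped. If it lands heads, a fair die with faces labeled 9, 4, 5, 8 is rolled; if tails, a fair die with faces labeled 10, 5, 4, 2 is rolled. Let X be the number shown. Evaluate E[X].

E[X | heads] = (9+4+5+8)/4 = 13/2.
E[X | tails] = (10+5+4+2)/4 = 21/4.
E[X] = (1/2)·(13/2) + (1/2)·(21/4) = 47/8.

47/8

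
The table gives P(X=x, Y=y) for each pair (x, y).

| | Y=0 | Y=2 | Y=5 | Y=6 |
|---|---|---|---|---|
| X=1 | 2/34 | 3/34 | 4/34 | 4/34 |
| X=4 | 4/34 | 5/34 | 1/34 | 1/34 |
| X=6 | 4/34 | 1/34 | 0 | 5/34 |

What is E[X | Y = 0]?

P(Y = 0) = 5/17.
Σ X·P over the event = 1·(2/34) + 4·(4/34) + 6·(4/34) = 21/17.
E[X | Y = 0] = (21/17) / (5/17) = 21/5.

21/5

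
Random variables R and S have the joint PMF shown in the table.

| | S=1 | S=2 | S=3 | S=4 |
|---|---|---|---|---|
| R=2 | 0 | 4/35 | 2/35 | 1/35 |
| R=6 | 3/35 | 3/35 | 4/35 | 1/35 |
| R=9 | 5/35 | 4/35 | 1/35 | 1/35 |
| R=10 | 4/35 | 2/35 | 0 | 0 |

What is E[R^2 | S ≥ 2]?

P(S ≥ 2) = 23/35.
Summing R^2·P(R=x,S=y) over the conditioning event gives 1002/35.
E[R^2 | S ≥ 2] = (1002/35) / (23/35) = 1002/23.

1002/23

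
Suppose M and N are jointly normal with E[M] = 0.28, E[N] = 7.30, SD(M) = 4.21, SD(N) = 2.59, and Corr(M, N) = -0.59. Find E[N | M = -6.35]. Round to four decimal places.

9.7065

The regression of N on M has slope ρ·σ_N/σ_M and passes through (μ_M, μ_N).
E[N | M=-6.35] = 7.30 + (-0.59)·(2.59/4.21)·(-6.35 − (0.28)) = 7.30 + (-0.36297)·(-6.63) = 9.7065.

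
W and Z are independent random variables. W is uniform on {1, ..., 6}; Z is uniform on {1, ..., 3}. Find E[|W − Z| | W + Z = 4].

P(W + Z = 4) = 1/6.
Summing |W−Z|·P(x,y) over outcomes with W + Z = 4 gives 2/9.
E[|W − Z| | W + Z = 4] = (2/9) / (1/6) = 4/3.

4/3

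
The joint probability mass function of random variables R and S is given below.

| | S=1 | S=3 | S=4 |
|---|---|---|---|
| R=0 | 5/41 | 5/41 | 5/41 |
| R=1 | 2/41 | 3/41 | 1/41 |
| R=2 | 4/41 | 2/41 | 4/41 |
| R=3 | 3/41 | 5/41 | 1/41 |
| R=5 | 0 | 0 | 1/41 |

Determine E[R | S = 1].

19/14

P(S = 1) = 14/41.
Summing R·P(R=x,S=y) over the conditioning event gives 19/41.
E[R | S = 1] = (19/41) / (14/41) = 19/14.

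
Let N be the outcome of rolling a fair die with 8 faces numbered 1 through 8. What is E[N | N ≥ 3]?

Given N ≥ 3, N is equally likely to be any of {3, 4, 5, 6, 7, 8}.
E[N | N ≥ 3] = (3 + 4 + 5 + 6 + 7 + 8) / 6 = 11/2.

11/2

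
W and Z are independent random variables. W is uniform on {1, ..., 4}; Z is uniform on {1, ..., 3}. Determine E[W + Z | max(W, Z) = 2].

Outcomes with max(W, Z) = 2: (1,2), (2,1), (2,2), each with probability 1/12.
E[W + Z | max(W, Z) = 2] = (3 + 3 + 4) / 3 = 10/3.

10/3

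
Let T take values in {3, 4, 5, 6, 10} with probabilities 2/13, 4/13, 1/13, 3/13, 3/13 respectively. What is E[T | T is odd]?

11/3

P(T is odd) = 3/13.
Σ over the event: 3·2/13 + 5·1/13 = 11/13.
E[T | T is odd] = (11/13) / (3/13) = 11/3.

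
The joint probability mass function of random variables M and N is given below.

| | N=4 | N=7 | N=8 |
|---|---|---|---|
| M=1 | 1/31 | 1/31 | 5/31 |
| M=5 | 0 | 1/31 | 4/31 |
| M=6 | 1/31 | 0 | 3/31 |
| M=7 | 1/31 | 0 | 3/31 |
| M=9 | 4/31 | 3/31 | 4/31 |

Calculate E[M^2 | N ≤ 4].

410/7

P(N ≤ 4) = 7/31.
Summing M^2·P(M=x,N=y) over the conditioning event gives 410/31.
E[M^2 | N ≤ 4] = (410/31) / (7/31) = 410/7.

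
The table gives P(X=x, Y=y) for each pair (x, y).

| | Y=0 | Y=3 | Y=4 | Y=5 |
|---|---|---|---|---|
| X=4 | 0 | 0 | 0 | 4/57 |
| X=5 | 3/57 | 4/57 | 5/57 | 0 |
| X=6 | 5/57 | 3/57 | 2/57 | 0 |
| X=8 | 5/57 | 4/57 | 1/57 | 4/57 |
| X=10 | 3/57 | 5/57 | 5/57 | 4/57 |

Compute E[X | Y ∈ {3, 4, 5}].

P(Y ∈ {3, 4, 5}) = 41/57.
Summing X·P(X=x,Y=y) over the conditioning event gives 101/19.
E[X | Y ∈ {3, 4, 5}] = (101/19) / (41/57) = 303/41.

303/41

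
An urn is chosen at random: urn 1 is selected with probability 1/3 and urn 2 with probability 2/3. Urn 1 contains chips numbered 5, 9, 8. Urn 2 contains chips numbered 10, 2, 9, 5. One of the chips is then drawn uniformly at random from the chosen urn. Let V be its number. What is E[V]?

61/9

E[V | urn 1] = (5+9+8)/3 = 22/3.
E[V | urn 2] = (10+2+9+5)/4 = 13/2.
E[V] = (1/3)·(22/3) + (2/3)·(13/2) = 61/9.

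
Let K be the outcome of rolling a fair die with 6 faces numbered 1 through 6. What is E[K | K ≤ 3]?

Given K ≤ 3, K is equally likely to be any of {1, 2, 3}.
E[K | K ≤ 3] = (1 + 2 + 3) / 3 = 2.

2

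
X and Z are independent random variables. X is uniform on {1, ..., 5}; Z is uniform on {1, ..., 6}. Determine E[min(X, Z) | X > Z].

2

P(X > Z) = 1/3.
Summing min(X,Z)·P(x,y) over outcomes with X > Z gives 2/3.
E[min(X, Z) | X > Z] = (2/3) / (1/3) = 2.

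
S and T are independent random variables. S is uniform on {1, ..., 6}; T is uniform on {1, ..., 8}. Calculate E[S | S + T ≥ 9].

P(S + T ≥ 9) = 7/16.
Summing S·P(x,y) over outcomes with S + T ≥ 9 gives 91/48.
E[S | S + T ≥ 9] = (91/48) / (7/16) = 13/3.

13/3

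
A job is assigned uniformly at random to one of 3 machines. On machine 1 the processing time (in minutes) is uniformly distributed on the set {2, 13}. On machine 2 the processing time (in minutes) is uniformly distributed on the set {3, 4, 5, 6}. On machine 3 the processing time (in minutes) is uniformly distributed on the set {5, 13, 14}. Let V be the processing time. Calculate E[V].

68/9

E[V | machine 1] = (2+13)/2 = 15/2.
E[V | machine 2] = (3+4+5+6)/4 = 9/2.
E[V | machine 3] = (5+13+14)/3 = 32/3.
E[V] = (1/3)·(15/2) + (1/3)·(9/2) + (1/3)·(32/3) = 68/9.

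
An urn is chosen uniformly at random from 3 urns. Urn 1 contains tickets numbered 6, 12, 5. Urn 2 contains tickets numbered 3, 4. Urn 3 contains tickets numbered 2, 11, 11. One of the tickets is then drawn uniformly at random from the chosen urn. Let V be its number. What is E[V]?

115/18

E[V | urn 1] = (6+12+5)/3 = 23/3.
E[V | urn 2] = (3+4)/2 = 7/2.
E[V | urn 3] = (2+11+11)/3 = 8.
E[V] = (1/3)·(23/3) + (1/3)·(7/2) + (1/3)·(8) = 115/18.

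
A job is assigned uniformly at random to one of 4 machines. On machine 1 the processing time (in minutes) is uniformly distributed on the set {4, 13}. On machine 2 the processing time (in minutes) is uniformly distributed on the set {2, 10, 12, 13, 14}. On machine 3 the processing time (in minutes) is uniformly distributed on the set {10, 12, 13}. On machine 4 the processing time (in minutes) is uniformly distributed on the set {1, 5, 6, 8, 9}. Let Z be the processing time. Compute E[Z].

E[Z | machine 1] = (4+13)/2 = 17/2.
E[Z | machine 2] = (2+10+12+13+14)/5 = 51/5.
E[Z | machine 3] = (10+12+13)/3 = 35/3.
E[Z | machine 4] = (1+5+6+8+9)/5 = 29/5.
E[Z] = (1/4)·(17/2) + (1/4)·(51/5) + (1/4)·(35/3) + (1/4)·(29/5) = 217/24.

217/24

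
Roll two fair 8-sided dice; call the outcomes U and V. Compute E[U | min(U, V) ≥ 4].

P(min(U, V) ≥ 4) = 25/64.
Summing U·P(x,y) over outcomes with min(U, V) ≥ 4 gives 75/32.
E[U | min(U, V) ≥ 4] = (75/32) / (25/64) = 6.

6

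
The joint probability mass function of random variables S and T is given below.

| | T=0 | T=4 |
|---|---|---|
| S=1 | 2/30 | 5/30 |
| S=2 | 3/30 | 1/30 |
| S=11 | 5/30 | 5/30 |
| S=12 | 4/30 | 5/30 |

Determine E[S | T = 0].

P(T = 0) = 7/15.
Σ S·P over the event = 1·(2/30) + 2·(3/30) + 11·(5/30) + 12·(4/30) = 37/10.
E[S | T = 0] = (37/10) / (7/15) = 111/14.

111/14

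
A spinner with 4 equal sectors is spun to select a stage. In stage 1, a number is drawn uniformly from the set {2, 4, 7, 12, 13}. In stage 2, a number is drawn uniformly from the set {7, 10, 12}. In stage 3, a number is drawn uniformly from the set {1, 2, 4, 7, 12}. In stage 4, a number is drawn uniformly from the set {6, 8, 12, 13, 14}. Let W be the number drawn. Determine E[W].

E[W | stage 1] = (2+4+7+12+13)/5 = 38/5.
E[W | stage 2] = (7+10+12)/3 = 29/3.
E[W | stage 3] = (1+2+4+7+12)/5 = 26/5.
E[W | stage 4] = (6+8+12+13+14)/5 = 53/5.
By the law of total expectation,
E[W] = (1/4)·(38/5) + (1/4)·(29/3) + (1/4)·(26/5) + (1/4)·(53/5) = 124/15.

124/15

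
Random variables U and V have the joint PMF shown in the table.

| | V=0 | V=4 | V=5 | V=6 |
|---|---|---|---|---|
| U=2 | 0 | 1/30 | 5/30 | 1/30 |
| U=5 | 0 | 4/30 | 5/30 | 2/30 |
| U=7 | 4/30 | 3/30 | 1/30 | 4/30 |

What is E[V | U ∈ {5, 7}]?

94/23

P(U ∈ {5, 7}) = 23/30.
Summing V·P(U=x,V=y) over the conditioning event gives 47/15.
E[V | U ∈ {5, 7}] = (47/15) / (23/30) = 94/23.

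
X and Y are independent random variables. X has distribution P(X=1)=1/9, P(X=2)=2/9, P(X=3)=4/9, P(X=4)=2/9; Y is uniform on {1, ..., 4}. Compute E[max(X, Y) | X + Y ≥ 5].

18/5

P(X + Y ≥ 5) = 25/36.
Summing max(X,Y)·P(x,y) over outcomes with X + Y ≥ 5 gives 5/2.
E[max(X, Y) | X + Y ≥ 5] = (5/2) / (25/36) = 18/5.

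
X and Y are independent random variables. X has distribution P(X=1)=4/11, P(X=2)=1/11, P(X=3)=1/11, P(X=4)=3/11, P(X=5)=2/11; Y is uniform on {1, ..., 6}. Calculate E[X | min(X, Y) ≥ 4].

22/5

P(min(X, Y) ≥ 4) = 5/22.
Summing X·P(x,y) over outcomes with min(X, Y) ≥ 4 gives 1.
E[X | min(X, Y) ≥ 4] = (1) / (5/22) = 22/5.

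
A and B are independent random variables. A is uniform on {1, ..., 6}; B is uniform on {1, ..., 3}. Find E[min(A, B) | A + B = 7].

2

Outcomes with A + B = 7: (4,3), (5,2), (6,1), each with probability 1/18.
E[min(A, B) | A + B = 7] = (3 + 2 + 1) / 3 = 2.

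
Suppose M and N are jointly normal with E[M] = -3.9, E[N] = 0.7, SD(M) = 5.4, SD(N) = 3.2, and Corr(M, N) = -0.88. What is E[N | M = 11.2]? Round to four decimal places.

-7.1744

For a bivariate normal, E[N | M=x] = μ_N + ρ·(σ_N/σ_M)·(x − μ_M).
E[N | M=11.2] = 0.7 + (-0.88)·(3.2/5.4)·(11.2 − (-3.9)) = 0.7 + (-0.521481)·(15.1) = -7.1744.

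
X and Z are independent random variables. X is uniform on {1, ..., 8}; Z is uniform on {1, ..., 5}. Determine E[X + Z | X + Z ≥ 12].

37/3

Outcomes with X + Z ≥ 12: (7,5), (8,4), (8,5), each with probability 1/40.
E[X + Z | X + Z ≥ 12] = (12 + 12 + 13) / 3 = 37/3.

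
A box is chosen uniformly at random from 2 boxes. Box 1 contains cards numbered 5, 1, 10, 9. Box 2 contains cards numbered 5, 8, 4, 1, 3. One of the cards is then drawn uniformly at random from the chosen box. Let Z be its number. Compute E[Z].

209/40

E[Z | box 1] = (5+1+10+9)/4 = 25/4.
E[Z | box 2] = (5+8+4+1+3)/5 = 21/5.
E[Z] = (1/2)·(25/4) + (1/2)·(21/5) = 209/40.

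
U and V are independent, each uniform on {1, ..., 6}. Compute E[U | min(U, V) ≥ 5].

Outcomes with min(U, V) ≥ 5: (5,5), (5,6), (6,5), (6,6), each with probability 1/36.
E[U | min(U, V) ≥ 5] = (5 + 5 + 6 + 6) / 4 = 11/2.

11/2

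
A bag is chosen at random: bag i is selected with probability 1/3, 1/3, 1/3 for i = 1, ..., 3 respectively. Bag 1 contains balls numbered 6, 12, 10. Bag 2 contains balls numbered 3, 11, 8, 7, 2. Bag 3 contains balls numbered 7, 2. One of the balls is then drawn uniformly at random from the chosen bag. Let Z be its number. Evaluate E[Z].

E[Z | bag 1] = (6+12+10)/3 = 28/3.
E[Z | bag 2] = (3+11+8+7+2)/5 = 31/5.
E[Z | bag 3] = (7+2)/2 = 9/2.
By the law of total expectation,
E[Z] = (1/3)·(28/3) + (1/3)·(31/5) + (1/3)·(9/2) = 601/90.

601/90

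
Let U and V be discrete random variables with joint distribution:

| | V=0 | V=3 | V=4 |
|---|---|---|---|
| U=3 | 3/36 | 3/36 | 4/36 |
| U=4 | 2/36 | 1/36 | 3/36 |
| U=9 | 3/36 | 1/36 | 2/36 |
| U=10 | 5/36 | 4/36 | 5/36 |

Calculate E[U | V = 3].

62/9

P(V = 3) = 1/4.
Σ U·P over the event = 3·(3/36) + 4·(1/36) + 9·(1/36) + 10·(4/36) = 31/18.
E[U | V = 3] = (31/18) / (1/4) = 62/9.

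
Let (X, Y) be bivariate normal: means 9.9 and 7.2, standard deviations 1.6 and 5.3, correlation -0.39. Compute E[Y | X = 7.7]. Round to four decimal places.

10.0421

The regression of Y on X has slope ρ·σ_Y/σ_X and passes through (μ_X, μ_Y).
E[Y | X=7.7] = 7.2 + (-0.39)·(5.3/1.6)·(7.7 − (9.9)) = 7.2 + (-1.29188)·(-2.2) = 10.0421.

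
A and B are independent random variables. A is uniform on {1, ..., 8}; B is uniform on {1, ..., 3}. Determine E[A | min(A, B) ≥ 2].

P(min(A, B) ≥ 2) = 7/12.
Summing A·P(x,y) over outcomes with min(A, B) ≥ 2 gives 35/12.
E[A | min(A, B) ≥ 2] = (35/12) / (7/12) = 5.

5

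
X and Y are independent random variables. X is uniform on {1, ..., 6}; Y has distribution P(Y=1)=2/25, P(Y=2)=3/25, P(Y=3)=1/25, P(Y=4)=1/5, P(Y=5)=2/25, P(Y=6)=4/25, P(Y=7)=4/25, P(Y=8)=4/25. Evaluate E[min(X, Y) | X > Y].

P(X > Y) = 37/150.
Summing min(X,Y)·P(x,y) over outcomes with X > Y gives 31/50.
E[min(X, Y) | X > Y] = (31/50) / (37/150) = 93/37.

93/37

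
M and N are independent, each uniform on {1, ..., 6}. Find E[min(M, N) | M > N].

7/3

P(M > N) = 5/12.
Summing min(M,N)·P(x,y) over outcomes with M > N gives 35/36.
E[min(M, N) | M > N] = (35/36) / (5/12) = 7/3.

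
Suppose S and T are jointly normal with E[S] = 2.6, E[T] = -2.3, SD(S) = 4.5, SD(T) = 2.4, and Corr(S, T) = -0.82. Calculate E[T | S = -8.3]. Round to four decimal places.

2.4669

E[T | S=x] = μ_T + ρ(σ_T/σ_S)(x − μ_S) for jointly normal variables.
E[T | S=-8.3] = -2.3 + (-0.82)·(2.4/4.5)·(-8.3 − (2.6)) = -2.3 + (-0.43733)·(-10.9) = 2.4669.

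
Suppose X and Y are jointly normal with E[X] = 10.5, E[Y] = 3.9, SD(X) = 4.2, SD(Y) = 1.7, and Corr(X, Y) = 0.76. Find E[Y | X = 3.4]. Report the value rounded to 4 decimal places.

For a bivariate normal, E[Y | X=x] = μ_Y + ρ·(σ_Y/σ_X)·(x − μ_X).
E[Y | X=3.4] = 3.9 + (0.76)·(1.7/4.2)·(3.4 − (10.5)) = 3.9 + (0.30762)·(-7.1) = 1.7159.

1.7159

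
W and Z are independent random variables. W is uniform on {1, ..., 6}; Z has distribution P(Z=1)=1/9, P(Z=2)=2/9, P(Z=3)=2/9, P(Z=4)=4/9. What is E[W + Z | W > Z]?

P(W > Z) = 1/2.
Summing (W+Z)·P(x,y) over outcomes with W > Z gives 67/18.
E[W + Z | W > Z] = (67/18) / (1/2) = 67/9.

67/9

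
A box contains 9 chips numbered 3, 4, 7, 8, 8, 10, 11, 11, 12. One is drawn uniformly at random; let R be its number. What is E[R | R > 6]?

67/7

P(R > 6) = 7/9.
Σ over the event: 7·1/9 + 8·2/9 + 10·1/9 + 11·2/9 + 12·1/9 = 67/9.
E[R | R > 6] = (67/9) / (7/9) = 67/7.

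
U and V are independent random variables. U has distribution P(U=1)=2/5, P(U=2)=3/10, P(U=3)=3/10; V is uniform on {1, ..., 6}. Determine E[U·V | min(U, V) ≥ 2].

P(min(U, V) ≥ 2) = 1/2.
Summing UV·P(x,y) over outcomes with min(U, V) ≥ 2 gives 5.
E[U·V | min(U, V) ≥ 2] = (5) / (1/2) = 10.

10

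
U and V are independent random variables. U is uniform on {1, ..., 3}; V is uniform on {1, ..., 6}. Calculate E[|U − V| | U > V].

Outcomes with U > V: (2,1), (3,1), (3,2), each with probability 1/18.
E[|U − V| | U > V] = (1 + 2 + 1) / 3 = 4/3.

4/3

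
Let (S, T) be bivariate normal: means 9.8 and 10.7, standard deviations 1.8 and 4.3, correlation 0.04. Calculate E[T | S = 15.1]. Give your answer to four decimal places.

11.2064

For a bivariate normal, E[T | S=x] = μ_T + ρ·(σ_T/σ_S)·(x − μ_S).
E[T | S=15.1] = 10.7 + (0.04)·(4.3/1.8)·(15.1 − (9.8)) = 10.7 + (0.095556)·(5.3) = 11.2064.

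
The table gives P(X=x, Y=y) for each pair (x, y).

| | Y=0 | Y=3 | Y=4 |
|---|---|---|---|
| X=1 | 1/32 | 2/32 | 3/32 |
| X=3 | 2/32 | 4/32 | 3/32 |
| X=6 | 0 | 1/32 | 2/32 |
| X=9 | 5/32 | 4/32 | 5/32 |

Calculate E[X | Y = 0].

P(Y = 0) = 1/4.
Σ X·P over the event = 1·(1/32) + 3·(2/32) + 9·(5/32) = 13/8.
E[X | Y = 0] = (13/8) / (1/4) = 13/2.

13/2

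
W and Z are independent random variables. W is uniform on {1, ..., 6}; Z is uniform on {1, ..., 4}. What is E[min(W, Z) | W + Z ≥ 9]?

11/3

P(W + Z ≥ 9) = 1/8.
Summing min(W,Z)·P(x,y) over outcomes with W + Z ≥ 9 gives 11/24.
E[min(W, Z) | W + Z ≥ 9] = (11/24) / (1/8) = 11/3.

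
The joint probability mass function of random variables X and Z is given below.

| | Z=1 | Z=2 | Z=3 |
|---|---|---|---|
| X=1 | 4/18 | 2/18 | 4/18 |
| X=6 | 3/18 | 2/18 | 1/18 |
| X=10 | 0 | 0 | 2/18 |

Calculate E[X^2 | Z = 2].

P(Z = 2) = 2/9.
Σ X^2·P over the event = 1·(2/18) + 36·(2/18) = 37/9.
E[X^2 | Z = 2] = (37/9) / (2/9) = 37/2.

37/2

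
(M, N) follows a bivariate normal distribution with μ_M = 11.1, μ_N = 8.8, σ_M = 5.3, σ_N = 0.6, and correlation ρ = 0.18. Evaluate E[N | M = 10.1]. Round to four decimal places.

8.7796

E[N | M=x] = μ_N + ρ(σ_N/σ_M)(x − μ_M) for jointly normal variables.
E[N | M=10.1] = 8.8 + (0.18)·(0.6/5.3)·(10.1 − (11.1)) = 8.8 + (0.020377)·(-1) = 8.7796.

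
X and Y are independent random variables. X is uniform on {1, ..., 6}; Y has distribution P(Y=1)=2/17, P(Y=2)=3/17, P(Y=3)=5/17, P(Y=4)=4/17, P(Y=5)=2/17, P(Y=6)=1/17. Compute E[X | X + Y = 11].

P(X + Y = 11) = 1/34.
Summing X·P(x,y) over outcomes with X + Y = 11 gives 1/6.
E[X | X + Y = 11] = (1/6) / (1/34) = 17/3.

17/3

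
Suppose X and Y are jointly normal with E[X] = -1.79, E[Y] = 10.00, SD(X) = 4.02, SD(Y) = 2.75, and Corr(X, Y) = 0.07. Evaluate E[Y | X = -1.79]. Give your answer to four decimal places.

The regression of Y on X has slope ρ·σ_Y/σ_X and passes through (μ_X, μ_Y).
E[Y | X=-1.79] = 10.00 + (0.07)·(2.75/4.02)·(-1.79 − (-1.79)) = 10.00 + (0.047886)·(0) = 10.0000.

10.0000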